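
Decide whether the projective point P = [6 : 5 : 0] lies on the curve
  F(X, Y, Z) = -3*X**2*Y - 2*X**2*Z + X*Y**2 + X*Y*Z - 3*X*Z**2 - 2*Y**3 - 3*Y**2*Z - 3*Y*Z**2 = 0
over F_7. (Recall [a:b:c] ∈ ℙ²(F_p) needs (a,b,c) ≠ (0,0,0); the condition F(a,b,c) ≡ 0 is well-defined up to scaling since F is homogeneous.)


F(6,5,0) ≡ 4 (mod 7); P is NOT on the curve.

Evaluate F(6, 5, 0) term-by-term (mod 7).
  -3*X**2*Y ↦ -3·36·5·1 = -540
  -2*X**2*Z ↦ -2·36·1·0 = 0
  X*Y**2 ↦ 1·6·25·1 = 150
  X*Y*Z ↦ 1·6·5·0 = 0
  -3*X*Z**2 ↦ -3·6·1·0 = 0
  -2*Y**3 ↦ -2·1·125·1 = -250
  -3*Y**2*Z ↦ -3·1·25·0 = 0
  -3*Y*Z**2 ↦ -3·1·5·0 = 0
Sum: F(6, 5, 0) = (-540) + (0) + (150) + (0) + (0) + (-250) + (0) + (0) = -640.
Reducing mod 7: -640 ≡ 4 (mod 7).
Since F(a, b, c) ≡ 4 ≠ 0 (mod 7), P does NOT lie on the curve.


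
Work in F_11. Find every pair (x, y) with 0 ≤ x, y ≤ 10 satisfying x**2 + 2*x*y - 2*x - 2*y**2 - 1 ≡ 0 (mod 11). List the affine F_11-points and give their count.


Affine F_11-points: {(0, 4), (0, 7), (5, 1), (5, 4), (6, 1), (6, 5), (8, 3), (8, 5), (10, 3), (10, 7)}; count = 10.

For each of the 121 pairs (x, y) ∈ F_11², evaluate f(x, y) mod 11. Record the zeros.
  x = 0: [0↦10, 1↦8, 2↦2, 3↦3, 4↦0, 5↦4, 6↦4, 7↦0, 8↦3, 9↦2, 10↦8]  zeros at y ∈ {4, 7}
  x = 1: [0↦9, 1↦9, 2↦5, 3↦8, 4↦7, 5↦2, 6↦4, 7↦2, 8↦7, 9↦8, 10↦5]  zeros at y ∈ ∅
  x = 2: [0↦10, 1↦1, 2↦10, 3↦4, 4↦5, 5↦2, 6↦6, 7↦6, 8↦2, 9↦5, 10↦4]  zeros at y ∈ ∅
  x = 3: [0↦2, 1↦6, 2↦6, 3↦2, 4↦5, 5↦4, 6↦10, 7↦1, 8↦10, 9↦4, 10↦5]  zeros at y ∈ ∅
  x = 4: [0↦7, 1↦2, 2↦4, 3↦2, 4↦7, 5↦8, 6↦5, 7↦9, 8↦9, 9↦5, 10↦8]  zeros at y ∈ ∅
  x = 5: [0↦3, 1↦0, 2↦4, 3↦4, 4↦0, 5↦3, 6↦2, 7↦8, 8↦10, 9↦8, 10↦2]  zeros at y ∈ {1, 4}
  x = 6: [0↦1, 1↦0, 2↦6, 3↦8, 4↦6, 5↦0, 6↦1, 7↦9, 8↦2, 9↦2, 10↦9]  zeros at y ∈ {1, 5}
  x = 7: [0↦1, 1↦2, 2↦10, 3↦3, 4↦3, 5↦10, 6↦2, 7↦1, 8↦7, 9↦9, 10↦7]  zeros at y ∈ ∅
  x = 8: [0↦3, 1↦6, 2↦5, 3↦0, 4↦2, 5↦0, 6↦5, 7↦6, 8↦3, 9↦7, 10↦7]  zeros at y ∈ {3, 5}
  x = 9: [0↦7, 1↦1, 2↦2, 3↦10, 4↦3, 5↦3, 6↦10, 7↦2, 8↦1, 9↦7, 10↦9]  zeros at y ∈ ∅
  x = 10: [0↦2, 1↦9, 2↦1, 3↦0, 4↦6, 5↦8, 6↦6, 7↦0, 8↦1, 9↦9, 10↦2]  zeros at y ∈ {3, 7}
Collecting zeros: affine points = {(0, 4), (0, 7), (5, 1), (5, 4), (6, 1), (6, 5), (8, 3), (8, 5), (10, 3), (10, 7)}.
Total count |C(F_11)_aff| = 10.


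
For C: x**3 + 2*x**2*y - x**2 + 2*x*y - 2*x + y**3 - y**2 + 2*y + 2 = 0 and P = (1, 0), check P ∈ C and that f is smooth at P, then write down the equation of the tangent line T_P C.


Tangent line at P: -x + 6*y + 1 = 0.

Step 1: f(1, 0) = 0, so P lies on C.
Step 2: partial derivatives
  f_x(x, y) = 3*x**2 + 4*x*y - 2*x + 2*y - 2, f_y(x, y) = 2*x**2 + 2*x + 3*y**2 - 2*y + 2.
  f_x(P) = -1, f_y(P) = 6 (gradient nonzero, so P is smooth).
Step 3: tangent line at P: -1·(x − 1) + 6·(y − 0) = 0.
Expanding: -x + 6*y + 1 = 0.


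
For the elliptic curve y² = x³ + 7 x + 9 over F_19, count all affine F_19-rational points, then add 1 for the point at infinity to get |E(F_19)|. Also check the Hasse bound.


Affine points = {(0, 3), (0, 16), (1, 6), (1, 13), (3, 0), (4, 5), (4, 14), (5, 6), (5, 13), (6, 1), (6, 18), (8, 8), (8, 11), (11, 7), (11, 12), (12, 4), (12, 15), (13, 6), (13, 13), (14, 1), (14, 18), (17, 5), (17, 14), (18, 1), (18, 18)}; affine count = 25; |E(F_19)| = 26.

Discriminant check: Δ ∝ 4a³ + 27b² = 4·7³ + 27·9² = 4·343 + 27·81 ≡ 6 (mod 19). Nonzero ⇒ E is nonsingular.
For each x ∈ F_19, compute rhs = x³ + 7·x + 9 mod 19, then count y ∈ F_19 with y² ≡ rhs.
  x = 0: rhs = 9, matching y values: 3, 16 (2 points).
  x = 1: rhs = 17, matching y values: 6, 13 (2 points).
  x = 2: rhs = 12, matching y values: none (0 points).
  x = 3: rhs = 0, matching y values: 0 (1 points).
  x = 4: rhs = 6, matching y values: 5, 14 (2 points).
  x = 5: rhs = 17, matching y values: 6, 13 (2 points).
  x = 6: rhs = 1, matching y values: 1, 18 (2 points).
  x = 7: rhs = 2, matching y values: none (0 points).
  x = 8: rhs = 7, matching y values: 8, 11 (2 points).
  x = 9: rhs = 3, matching y values: none (0 points).
  x = 10: rhs = 15, matching y values: none (0 points).
  x = 11: rhs = 11, matching y values: 7, 12 (2 points).
  x = 12: rhs = 16, matching y values: 4, 15 (2 points).
  x = 13: rhs = 17, matching y values: 6, 13 (2 points).
  x = 14: rhs = 1, matching y values: 1, 18 (2 points).
  x = 15: rhs = 12, matching y values: none (0 points).
  x = 16: rhs = 18, matching y values: none (0 points).
  x = 17: rhs = 6, matching y values: 5, 14 (2 points).
  x = 18: rhs = 1, matching y values: 1, 18 (2 points).
Total affine count: 25.
Full point count |E(F_19)| = 25 + 1 = 26.
Hasse bound: |26 − (19+1)| = |6| = 6 ≤ 2√19 ≈ 8.7178 ✓.


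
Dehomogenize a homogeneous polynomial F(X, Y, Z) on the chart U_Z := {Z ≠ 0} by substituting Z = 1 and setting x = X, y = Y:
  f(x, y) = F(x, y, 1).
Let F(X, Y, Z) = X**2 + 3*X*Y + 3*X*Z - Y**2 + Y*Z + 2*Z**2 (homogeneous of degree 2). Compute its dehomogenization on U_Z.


f(x, y) = x**2 + 3*x*y + 3*x - y**2 + y + 2

On U_Z we set Z = 1. Each monomial c·X^i·Y^j·Z^k in F becomes c·x^i·y^j·1^k = c·x^i·y^j.
Substituting Z = 1: F(X, Y, 1) = x**2 + 3*x*y + 3*x - y**2 + y + 2.
Note: deg(f) ≤ deg(F) = 2; strict inequality happens when F is divisible by Z (lost terms).


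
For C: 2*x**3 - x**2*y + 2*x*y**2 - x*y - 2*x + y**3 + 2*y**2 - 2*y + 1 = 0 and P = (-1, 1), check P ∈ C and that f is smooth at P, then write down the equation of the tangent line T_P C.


Tangent line at P: 7*x + y + 6 = 0.

Step 1: f(-1, 1) = 0, so P lies on C.
Step 2: partial derivatives
  f_x(x, y) = 6*x**2 - 2*x*y + 2*y**2 - y - 2, f_y(x, y) = -x**2 + 4*x*y - x + 3*y**2 + 4*y - 2.
  f_x(P) = 7, f_y(P) = 1 (gradient nonzero, so P is smooth).
Step 3: tangent line at P: 7·(x − -1) + 1·(y − 1) = 0.
Expanding: 7*x + y + 6 = 0.


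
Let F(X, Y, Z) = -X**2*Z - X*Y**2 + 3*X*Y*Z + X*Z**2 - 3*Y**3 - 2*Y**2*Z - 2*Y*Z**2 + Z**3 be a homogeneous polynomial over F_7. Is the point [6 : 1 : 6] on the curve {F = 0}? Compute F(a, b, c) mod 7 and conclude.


F(6,1,6) ≡ 0 (mod 7); P is on the curve.

Evaluate F(6, 1, 6) term-by-term (mod 7).
  -X**2*Z ↦ -1·36·1·6 = -216
  -X*Y**2 ↦ -1·6·1·1 = -6
  3*X*Y*Z ↦ 3·6·1·6 = 108
  X*Z**2 ↦ 1·6·1·36 = 216
  -3*Y**3 ↦ -3·1·1·1 = -3
  -2*Y**2*Z ↦ -2·1·1·6 = -12
  -2*Y*Z**2 ↦ -2·1·1·36 = -72
  Z**3 ↦ 1·1·1·216 = 216
Sum: F(6, 1, 6) = (-216) + (-6) + (108) + (216) + (-3) + (-12) + (-72) + (216) = 231.
Reducing mod 7: 231 ≡ 0 (mod 7).
Since F(a, b, c) ≡ 0 (mod 7), P lies on the curve.


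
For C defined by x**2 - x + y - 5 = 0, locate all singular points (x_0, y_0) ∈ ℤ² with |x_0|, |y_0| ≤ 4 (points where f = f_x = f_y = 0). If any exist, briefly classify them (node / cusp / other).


No singular points in the scanned grid; C is smooth there.

Compute partial derivatives:
  f_x = 2*x - 1.
  f_y = 1.
f_y = 1 is a nonzero constant, so f_y never vanishes: no point (x, y) can satisfy f = f_x = f_y = 0. In particular no (x, y) ∈ {−4, ..., 4}² is singular; the curve is smooth.


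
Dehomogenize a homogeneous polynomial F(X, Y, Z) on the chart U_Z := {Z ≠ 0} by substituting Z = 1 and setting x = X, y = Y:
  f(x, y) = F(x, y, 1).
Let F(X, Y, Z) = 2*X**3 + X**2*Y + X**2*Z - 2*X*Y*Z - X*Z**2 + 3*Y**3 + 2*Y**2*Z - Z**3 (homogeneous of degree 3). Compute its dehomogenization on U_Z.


f(x, y) = 2*x**3 + x**2*y + x**2 - 2*x*y - x + 3*y**3 + 2*y**2 - 1

On U_Z we set Z = 1. Each monomial c·X^i·Y^j·Z^k in F becomes c·x^i·y^j·1^k = c·x^i·y^j.
Substituting Z = 1: F(X, Y, 1) = 2*x**3 + x**2*y + x**2 - 2*x*y - x + 3*y**3 + 2*y**2 - 1.
Note: deg(f) ≤ deg(F) = 3; strict inequality happens when F is divisible by Z (lost terms).


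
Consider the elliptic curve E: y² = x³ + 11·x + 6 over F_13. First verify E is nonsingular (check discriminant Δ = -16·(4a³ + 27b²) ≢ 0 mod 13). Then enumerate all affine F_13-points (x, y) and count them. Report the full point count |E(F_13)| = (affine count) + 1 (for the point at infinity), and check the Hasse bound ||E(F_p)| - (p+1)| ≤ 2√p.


Affine points = {(2, 6), (2, 7), (3, 1), (3, 12), (4, 6), (4, 7), (5, 2), (5, 11), (7, 6), (7, 7)}; affine count = 10; |E(F_13)| = 11.

Discriminant check: Δ ∝ 4a³ + 27b² = 4·11³ + 27·6² = 4·1331 + 27·36 ≡ 4 (mod 13). Nonzero ⇒ E is nonsingular.
For each x ∈ F_13, compute rhs = x³ + 11·x + 6 mod 13, then count y ∈ F_13 with y² ≡ rhs.
  x = 0: rhs = 6, matching y values: none (0 points).
  x = 1: rhs = 5, matching y values: none (0 points).
  x = 2: rhs = 10, matching y values: 6, 7 (2 points).
  x = 3: rhs = 1, matching y values: 1, 12 (2 points).
  x = 4: rhs = 10, matching y values: 6, 7 (2 points).
  x = 5: rhs = 4, matching y values: 2, 11 (2 points).
  x = 6: rhs = 2, matching y values: none (0 points).
  x = 7: rhs = 10, matching y values: 6, 7 (2 points).
  x = 8: rhs = 8, matching y values: none (0 points).
  x = 9: rhs = 2, matching y values: none (0 points).
  x = 10: rhs = 11, matching y values: none (0 points).
  x = 11: rhs = 2, matching y values: none (0 points).
  x = 12: rhs = 7, matching y values: none (0 points).
Total affine count: 10.
Full point count |E(F_13)| = 10 + 1 = 11.
Hasse bound: |11 − (13+1)| = |-3| = 3 ≤ 2√13 ≈ 7.2111 ✓.


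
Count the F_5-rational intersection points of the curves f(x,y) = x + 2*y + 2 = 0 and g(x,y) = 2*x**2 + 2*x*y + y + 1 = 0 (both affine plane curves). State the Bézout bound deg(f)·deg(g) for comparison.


Common zeros: {(0, 4)}; count = 1; Bézout bound = 2.

deg(f) = 1, deg(g) = 2, so Bézout bound = 2.
Scan x ∈ F_5. For each x, list the y ∈ F_5 with f(x, y) ≡ 0 and those with g(x, y) ≡ 0 (mod 5); the common zeros in that column are the intersection.
  x = 0: f ≡ 0 at y ∈ {4}; g ≡ 0 at y ∈ {4}; common: {4}.
  x = 1: f ≡ 0 at y ∈ {1}; g ≡ 0 at y ∈ {4}; common: ∅.
  x = 2: f ≡ 0 at y ∈ {3}; g ≡ 0 at y ∈ ∅; common: ∅.
  x = 3: f ≡ 0 at y ∈ {0}; g ≡ 0 at y ∈ {3}; common: ∅.
  x = 4: f ≡ 0 at y ∈ {2}; g ≡ 0 at y ∈ {3}; common: ∅.
Collecting: common zeros = {(0, 4)}, so the count is 1.
Comparison with the Bézout bound: 1 ≤ 2 = deg(f)·deg(g), as expected for curves with no common component (the affine F_5-count falls short of the bound because intersections may lie at infinity, over extension fields, or carry multiplicity).


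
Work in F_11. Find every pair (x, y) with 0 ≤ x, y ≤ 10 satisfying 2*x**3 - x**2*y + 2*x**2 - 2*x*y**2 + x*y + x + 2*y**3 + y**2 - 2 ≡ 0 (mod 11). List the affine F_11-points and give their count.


Affine F_11-points: {(1, 10), (2, 9), (4, 10), (8, 1), (9, 1), (10, 1), (10, 4), (10, 10)}; count = 8.

For each of the 121 pairs (x, y) ∈ F_11², evaluate f(x, y) mod 11. Record the zeros.
  x = 0: [0↦9, 1↦1, 2↦7, 3↦6, 4↦10, 5↦9, 6↦4, 7↦7, 8↦8, 9↦8, 10↦8]  zeros at y ∈ ∅
  x = 1: [0↦3, 1↦4, 2↦4, 3↦4, 4↦5, 5↦8, 6↦3, 7↦2, 8↦6, 9↦5, 10↦0]  zeros at y ∈ {10}
  x = 2: [0↦2, 1↦10, 2↦2, 3↦1, 4↦8, 5↦2, 6↦6, 7↦10, 8↦4, 9↦0, 10↦10]  zeros at y ∈ {9}
  x = 3: [0↦7, 1↦9, 2↦2, 3↦9, 4↦9, 5↦3, 6↦3, 7↦10, 8↦3, 9↦5, 10↦6]  zeros at y ∈ ∅
  x = 4: [0↦8, 1↦2, 2↦5, 3↦7, 4↦9, 5↦1, 6↦6, 7↦3, 8↦4, 9↦10, 10↦0]  zeros at y ∈ {10}
  x = 5: [0↦6, 1↦1, 2↦1, 3↦7, 4↦9, 5↦8, 6↦5, 7↦1, 8↦8, 9↦5, 10↦4]  zeros at y ∈ ∅
  x = 6: [0↦2, 1↦7, 2↦2, 3↦10, 4↦10, 5↦3, 6↦1, 7↦5, 8↦5, 9↦2, 10↦8]  zeros at y ∈ ∅
  x = 7: [0↦8, 1↦10, 2↦9, 3↦6, 4↦2, 5↦9, 6↦6, 7↦5, 8↦7, 9↦2, 10↦2]  zeros at y ∈ ∅
  x = 8: [0↦3, 1↦0, 2↦1, 3↦7, 4↦8, 5↦5, 6↦10, 7↦2, 8↦4, 9↦6, 10↦9]  zeros at y ∈ {1}
  x = 9: [0↦10, 1↦0, 2↦1, 3↦3, 4↦7, 5↦3, 6↦3, 7↦8, 8↦8, 9↦4, 10↦8]  zeros at y ∈ {1}
  x = 10: [0↦8, 1↦0, 2↦10, 3↦6, 4↦0, 5↦4, 6↦8, 7↦2, 8↦9, 9↦8, 10↦0]  zeros at y ∈ {1, 4, 10}
Collecting zeros: affine points = {(1, 10), (2, 9), (4, 10), (8, 1), (9, 1), (10, 1), (10, 4), (10, 10)}.
Total count |C(F_11)_aff| = 8.


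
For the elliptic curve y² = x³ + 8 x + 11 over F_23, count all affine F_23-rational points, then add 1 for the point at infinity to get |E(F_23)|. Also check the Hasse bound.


Affine points = {(2, 9), (2, 14), (3, 4), (3, 19), (8, 9), (8, 14), (11, 2), (11, 21), (12, 8), (12, 15), (13, 9), (13, 14), (16, 7), (16, 16), (17, 0), (20, 11), (20, 12), (22, 5), (22, 18)}; affine count = 19; |E(F_23)| = 20.

Discriminant check: Δ ∝ 4a³ + 27b² = 4·8³ + 27·11² = 4·512 + 27·121 ≡ 2 (mod 23). Nonzero ⇒ E is nonsingular.
For each x ∈ F_23, compute rhs = x³ + 8·x + 11 mod 23, then count y ∈ F_23 with y² ≡ rhs.
  x = 0: rhs = 11, matching y values: none (0 points).
  x = 1: rhs = 20, matching y values: none (0 points).
  x = 2: rhs = 12, matching y values: 9, 14 (2 points).
  x = 3: rhs = 16, matching y values: 4, 19 (2 points).
  x = 4: rhs = 15, matching y values: none (0 points).
  x = 5: rhs = 15, matching y values: none (0 points).
  x = 6: rhs = 22, matching y values: none (0 points).
  x = 7: rhs = 19, matching y values: none (0 points).
  x = 8: rhs = 12, matching y values: 9, 14 (2 points).
  x = 9: rhs = 7, matching y values: none (0 points).
  x = 10: rhs = 10, matching y values: none (0 points).
  x = 11: rhs = 4, matching y values: 2, 21 (2 points).
  x = 12: rhs = 18, matching y values: 8, 15 (2 points).
  x = 13: rhs = 12, matching y values: 9, 14 (2 points).
  x = 14: rhs = 15, matching y values: none (0 points).
  x = 15: rhs = 10, matching y values: none (0 points).
  x = 16: rhs = 3, matching y values: 7, 16 (2 points).
  x = 17: rhs = 0, matching y values: 0 (1 points).
  x = 18: rhs = 7, matching y values: none (0 points).
  x = 19: rhs = 7, matching y values: none (0 points).
  x = 20: rhs = 6, matching y values: 11, 12 (2 points).
  x = 21: rhs = 10, matching y values: none (0 points).
  x = 22: rhs = 2, matching y values: 5, 18 (2 points).
Total affine count: 19.
Full point count |E(F_23)| = 19 + 1 = 20.
Hasse bound: |20 − (23+1)| = |-4| = 4 ≤ 2√23 ≈ 9.5917 ✓.


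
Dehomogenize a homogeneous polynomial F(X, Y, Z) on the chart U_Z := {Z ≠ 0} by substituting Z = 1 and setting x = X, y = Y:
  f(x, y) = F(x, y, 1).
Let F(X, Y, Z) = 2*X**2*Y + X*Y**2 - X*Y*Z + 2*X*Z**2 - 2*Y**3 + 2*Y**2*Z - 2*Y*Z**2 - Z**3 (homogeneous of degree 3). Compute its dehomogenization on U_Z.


f(x, y) = 2*x**2*y + x*y**2 - x*y + 2*x - 2*y**3 + 2*y**2 - 2*y - 1

On U_Z we set Z = 1. Each monomial c·X^i·Y^j·Z^k in F becomes c·x^i·y^j·1^k = c·x^i·y^j.
Substituting Z = 1: F(X, Y, 1) = 2*x**2*y + x*y**2 - x*y + 2*x - 2*y**3 + 2*y**2 - 2*y - 1.
Note: deg(f) ≤ deg(F) = 3; strict inequality happens when F is divisible by Z (lost terms).


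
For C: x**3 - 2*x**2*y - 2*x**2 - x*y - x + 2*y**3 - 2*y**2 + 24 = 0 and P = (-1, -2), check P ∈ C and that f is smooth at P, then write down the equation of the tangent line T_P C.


Tangent line at P: 31*y + 62 = 0.

Step 1: f(-1, -2) = 0, so P lies on C.
Step 2: partial derivatives
  f_x(x, y) = 3*x**2 - 4*x*y - 4*x - y - 1, f_y(x, y) = -2*x**2 - x + 6*y**2 - 4*y.
  f_x(P) = 0, f_y(P) = 31 (gradient nonzero, so P is smooth).
Step 3: tangent line at P: 0·(x − -1) + 31·(y − -2) = 0.
Expanding: 31*y + 62 = 0.


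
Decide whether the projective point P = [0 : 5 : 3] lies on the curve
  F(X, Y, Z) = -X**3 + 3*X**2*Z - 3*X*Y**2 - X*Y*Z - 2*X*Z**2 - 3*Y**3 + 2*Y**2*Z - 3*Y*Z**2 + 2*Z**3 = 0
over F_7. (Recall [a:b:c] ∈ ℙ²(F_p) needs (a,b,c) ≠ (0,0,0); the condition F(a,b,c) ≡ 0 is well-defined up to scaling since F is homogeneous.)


F(0,5,3) ≡ 2 (mod 7); P is NOT on the curve.

Evaluate F(0, 5, 3) term-by-term (mod 7).
  -X**3 ↦ -1·0·1·1 = 0
  3*X**2*Z ↦ 3·0·1·3 = 0
  -3*X*Y**2 ↦ -3·0·25·1 = 0
  -X*Y*Z ↦ -1·0·5·3 = 0
  -2*X*Z**2 ↦ -2·0·1·9 = 0
  -3*Y**3 ↦ -3·1·125·1 = -375
  2*Y**2*Z ↦ 2·1·25·3 = 150
  -3*Y*Z**2 ↦ -3·1·5·9 = -135
  2*Z**3 ↦ 2·1·1·27 = 54
Sum: F(0, 5, 3) = (0) + (0) + (0) + (0) + (0) + (-375) + (150) + (-135) + (54) = -306.
Reducing mod 7: -306 ≡ 2 (mod 7).
Since F(a, b, c) ≡ 2 ≠ 0 (mod 7), P does NOT lie on the curve.


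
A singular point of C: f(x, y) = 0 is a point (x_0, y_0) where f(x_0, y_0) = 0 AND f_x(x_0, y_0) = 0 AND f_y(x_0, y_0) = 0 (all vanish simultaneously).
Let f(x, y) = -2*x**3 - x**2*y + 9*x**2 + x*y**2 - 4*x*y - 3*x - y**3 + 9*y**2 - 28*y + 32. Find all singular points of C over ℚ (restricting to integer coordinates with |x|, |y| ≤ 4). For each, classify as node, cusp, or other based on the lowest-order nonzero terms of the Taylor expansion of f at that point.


Singular points: {(1, 3)}; classification: cusp.

Compute partial derivatives:
  f_x = -6*x**2 - 2*x*y + 18*x + y**2 - 4*y - 3.
  f_y = -x**2 + 2*x*y - 4*x - 3*y**2 + 18*y - 28.
Scan x_0 ∈ {−4, ..., 4}. For each x_0, f_y(x_0, y) is a polynomial in y; find its integer roots y ∈ {−4, ..., 4}, then test f_x and f at those candidates.
  x = -4: f_y(-4, y) = -3*y**2 + 10*y - 28; no integer root y with |y| ≤ 4.
  x = -3: f_y(-3, y) = -3*y**2 + 12*y - 25; no integer root y with |y| ≤ 4.
  x = -2: f_y(-2, y) = -3*y**2 + 14*y - 24; no integer root y with |y| ≤ 4.
  x = -1: f_y(-1, y) = -3*y**2 + 16*y - 25; no integer root y with |y| ≤ 4.
  x = 0: f_y(0, y) = -3*y**2 + 18*y - 28; no integer root y with |y| ≤ 4.
  x = 1: f_y(1, y) = -3*y**2 + 20*y - 33; vanishes at y ∈ {3}. (1, 3): f_x = 0, f = 0 — SINGULAR.
  x = 2: f_y(2, y) = -3*y**2 + 22*y - 40; vanishes at y ∈ {4}. (2, 4): f_x = -7 ≠ 0.
  x = 3: f_y(3, y) = -3*y**2 + 24*y - 49; no integer root y with |y| ≤ 4.
  x = 4: f_y(4, y) = -3*y**2 + 26*y - 60; no integer root y with |y| ≤ 4.
Only singular point on the grid: (1, 3).
Classify: substitute x = 1 + u, y = 3 + v and expand: f = -2*u**3 - u**2*v + u*v**2 - v**3 + v**2.
No constant or linear terms (consistent with a singular point). Quadratic part: v**2. Cubic part: -2*u**3 - u**2*v + u*v**2 - v**3.
The quadratic part v**2 is a perfect square, so there is a single (double) tangent line v = 0, i.e. y = 3. Restricting the cubic part to that line (v = 0) leaves -2*u**3 ≠ 0, so f is not divisible by v and the branch is v² ≈ 2*u**3 to lowest order — this is a cusp.
Classification: cusp.


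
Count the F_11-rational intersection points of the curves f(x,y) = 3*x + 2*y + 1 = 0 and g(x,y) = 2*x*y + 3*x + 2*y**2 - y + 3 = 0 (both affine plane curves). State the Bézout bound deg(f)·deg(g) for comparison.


Common zeros: ∅; count = 0; Bézout bound = 2.

deg(f) = 1, deg(g) = 2, so Bézout bound = 2.
Scan x ∈ F_11. For each x, list the y ∈ F_11 with f(x, y) ≡ 0 and those with g(x, y) ≡ 0 (mod 11); the common zeros in that column are the intersection.
  x = 0: f ≡ 0 at y ∈ {5}; g ≡ 0 at y ∈ ∅; common: ∅.
  x = 1: f ≡ 0 at y ∈ {9}; g ≡ 0 at y ∈ ∅; common: ∅.
  x = 2: f ≡ 0 at y ∈ {2}; g ≡ 0 at y ∈ {6, 9}; common: ∅.
  x = 3: f ≡ 0 at y ∈ {6}; g ≡ 0 at y ∈ ∅; common: ∅.
  x = 4: f ≡ 0 at y ∈ {10}; g ≡ 0 at y ∈ ∅; common: ∅.
  x = 5: f ≡ 0 at y ∈ {3}; g ≡ 0 at y ∈ {2, 10}; common: ∅.
  x = 6: f ≡ 0 at y ∈ {7}; g ≡ 0 at y ∈ ∅; common: ∅.
  x = 7: f ≡ 0 at y ∈ {0}; g ≡ 0 at y ∈ ∅; common: ∅.
  x = 8: f ≡ 0 at y ∈ {4}; g ≡ 0 at y ∈ {1, 8}; common: ∅.
  x = 9: f ≡ 0 at y ∈ {8}; g ≡ 0 at y ∈ {3, 5}; common: ∅.
  x = 10: f ≡ 0 at y ∈ {1}; g ≡ 0 at y ∈ {0, 7}; common: ∅.
Collecting: common zeros = ∅, so the count is 0.
Comparison with the Bézout bound: 0 ≤ 2 = deg(f)·deg(g), as expected for curves with no common component (the affine F_11-count falls short of the bound because intersections may lie at infinity, over extension fields, or carry multiplicity).


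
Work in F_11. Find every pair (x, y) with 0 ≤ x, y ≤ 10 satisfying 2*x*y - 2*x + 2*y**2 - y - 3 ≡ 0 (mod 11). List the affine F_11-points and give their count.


Affine F_11-points: {(0, 7), (0, 10), (3, 5), (3, 9), (4, 0), (4, 2), (5, 4), (5, 8), (8, 3), (8, 6)}; count = 10.

For each of the 121 pairs (x, y) ∈ F_11², evaluate f(x, y) mod 11. Record the zeros.
  x = 0: [0↦8, 1↦9, 2↦3, 3↦1, 4↦3, 5↦9, 6↦8, 7↦0, 8↦7, 9↦7, 10↦0]  zeros at y ∈ {7, 10}
  x = 1: [0↦6, 1↦9, 2↦5, 3↦5, 4↦9, 5↦6, 6↦7, 7↦1, 8↦10, 9↦1, 10↦7]  zeros at y ∈ ∅
  x = 2: [0↦4, 1↦9, 2↦7, 3↦9, 4↦4, 5↦3, 6↦6, 7↦2, 8↦2, 9↦6, 10↦3]  zeros at y ∈ ∅
  x = 3: [0↦2, 1↦9, 2↦9, 3↦2, 4↦10, 5↦0, 6↦5, 7↦3, 8↦5, 9↦0, 10↦10]  zeros at y ∈ {5, 9}
  x = 4: [0↦0, 1↦9, 2↦0, 3↦6, 4↦5, 5↦8, 6↦4, 7↦4, 8↦8, 9↦5, 10↦6]  zeros at y ∈ {0, 2}
  x = 5: [0↦9, 1↦9, 2↦2, 3↦10, 4↦0, 5↦5, 6↦3, 7↦5, 8↦0, 9↦10, 10↦2]  zeros at y ∈ {4, 8}
  x = 6: [0↦7, 1↦9, 2↦4, 3↦3, 4↦6, 5↦2, 6↦2, 7↦6, 8↦3, 9↦4, 10↦9]  zeros at y ∈ ∅
  x = 7: [0↦5, 1↦9, 2↦6, 3↦7, 4↦1, 5↦10, 6↦1, 7↦7, 8↦6, 9↦9, 10↦5]  zeros at y ∈ ∅
  x = 8: [0↦3, 1↦9, 2↦8, 3↦0, 4↦7, 5↦7, 6↦0, 7↦8, 8↦9, 9↦3, 10↦1]  zeros at y ∈ {3, 6}
  x = 9: [0↦1, 1↦9, 2↦10, 3↦4, 4↦2, 5↦4, 6↦10, 7↦9, 8↦1, 9↦8, 10↦8]  zeros at y ∈ ∅
  x = 10: [0↦10, 1↦9, 2↦1, 3↦8, 4↦8, 5↦1, 6↦9, 7↦10, 8↦4, 9↦2, 10↦4]  zeros at y ∈ ∅
Collecting zeros: affine points = {(0, 7), (0, 10), (3, 5), (3, 9), (4, 0), (4, 2), (5, 4), (5, 8), (8, 3), (8, 6)}.
Total count |C(F_11)_aff| = 10.


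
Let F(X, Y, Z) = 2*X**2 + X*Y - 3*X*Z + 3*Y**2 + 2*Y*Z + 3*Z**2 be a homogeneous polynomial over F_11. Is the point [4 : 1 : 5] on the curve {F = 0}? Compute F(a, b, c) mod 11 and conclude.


F(4,1,5) ≡ 9 (mod 11); P is NOT on the curve.

Evaluate F(4, 1, 5) term-by-term (mod 11).
  2*X**2 ↦ 2·16·1·1 = 32
  X*Y ↦ 1·4·1·1 = 4
  -3*X*Z ↦ -3·4·1·5 = -60
  3*Y**2 ↦ 3·1·1·1 = 3
  2*Y*Z ↦ 2·1·1·5 = 10
  3*Z**2 ↦ 3·1·1·25 = 75
Sum: F(4, 1, 5) = (32) + (4) + (-60) + (3) + (10) + (75) = 64.
Reducing mod 11: 64 ≡ 9 (mod 11).
Since F(a, b, c) ≡ 9 ≠ 0 (mod 11), P does NOT lie on the curve.


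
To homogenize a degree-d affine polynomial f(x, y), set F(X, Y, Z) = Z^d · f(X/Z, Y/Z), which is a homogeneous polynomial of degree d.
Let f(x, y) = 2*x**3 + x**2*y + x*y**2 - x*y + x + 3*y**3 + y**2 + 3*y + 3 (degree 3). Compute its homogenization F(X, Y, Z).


F(X, Y, Z) = 2*X**3 + X**2*Y + X*Y**2 - X*Y*Z + X*Z**2 + 3*Y**3 + Y**2*Z + 3*Y*Z**2 + 3*Z**3

deg(f) = 3.
Substitute x = X/Z, y = Y/Z into f, then multiply by Z^3.
  monomial 2·x^3·y^0 ↦ 2·X^3·Y^0·Z^0.
  monomial 1·x^2·y^1 ↦ 1·X^2·Y^1·Z^0.
  monomial 1·x^1·y^2 ↦ 1·X^1·Y^2·Z^0.
  monomial -1·x^1·y^1 ↦ -1·X^1·Y^1·Z^1.
  monomial 1·x^1·y^0 ↦ 1·X^1·Y^0·Z^2.
  monomial 3·x^0·y^3 ↦ 3·X^0·Y^3·Z^0.
  monomial 1·x^0·y^2 ↦ 1·X^0·Y^2·Z^1.
  monomial 3·x^0·y^1 ↦ 3·X^0·Y^1·Z^2.
  monomial 3·x^0·y^0 ↦ 3·X^0·Y^0·Z^3.
Collecting: F(X, Y, Z) = 2*X**3 + X**2*Y + X*Y**2 - X*Y*Z + X*Z**2 + 3*Y**3 + Y**2*Z + 3*Y*Z**2 + 3*Z**3.


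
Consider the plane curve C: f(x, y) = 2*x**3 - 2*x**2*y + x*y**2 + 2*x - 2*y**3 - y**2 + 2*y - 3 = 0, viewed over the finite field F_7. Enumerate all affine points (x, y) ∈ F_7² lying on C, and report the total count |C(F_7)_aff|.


Affine F_7-points: {(2, 2), (2, 4), (2, 5), (3, 6), (4, 0), (4, 6), (5, 2), (5, 5), (6, 0), (6, 6)}; count = 10.

For each of the 49 pairs (x, y) ∈ F_7², evaluate f(x, y) mod 7. Record the zeros.
  x = 0: [0↦4, 1↦3, 2↦2, 3↦3, 4↦1, 5↦5, 6↦3]  zeros at y ∈ ∅
  x = 1: [0↦1, 1↦6, 2↦6, 3↦3, 4↦6, 5↦3, 6↦3]  zeros at y ∈ ∅
  x = 2: [0↦3, 1↦3, 2↦0, 3↦3, 4↦0, 5↦0, 6↦5]  zeros at y ∈ {2, 4, 5}
  x = 3: [0↦1, 1↦6, 2↦3, 3↦1, 4↦2, 5↦1, 6↦0]  zeros at y ∈ {6}
  x = 4: [0↦0, 1↦6, 2↦6, 3↦2, 4↦3, 5↦4, 6↦0]  zeros at y ∈ {0, 6}
  x = 5: [0↦5, 1↦1, 2↦0, 3↦4, 4↦1, 5↦0, 6↦3]  zeros at y ∈ {2, 5}
  x = 6: [0↦0, 1↦3, 2↦4, 3↦5, 4↦1, 5↦1, 6↦0]  zeros at y ∈ {0, 6}
Collecting zeros: affine points = {(2, 2), (2, 4), (2, 5), (3, 6), (4, 0), (4, 6), (5, 2), (5, 5), (6, 0), (6, 6)}.
Total count |C(F_7)_aff| = 10.


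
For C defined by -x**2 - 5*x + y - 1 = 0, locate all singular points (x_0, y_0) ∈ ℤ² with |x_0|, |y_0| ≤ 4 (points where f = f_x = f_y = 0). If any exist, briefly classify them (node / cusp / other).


No singular points in the scanned grid; C is smooth there.

Compute partial derivatives:
  f_x = -2*x - 5.
  f_y = 1.
f_y = 1 is a nonzero constant, so f_y never vanishes: no point (x, y) can satisfy f = f_x = f_y = 0. In particular no (x, y) ∈ {−4, ..., 4}² is singular; the curve is smooth.


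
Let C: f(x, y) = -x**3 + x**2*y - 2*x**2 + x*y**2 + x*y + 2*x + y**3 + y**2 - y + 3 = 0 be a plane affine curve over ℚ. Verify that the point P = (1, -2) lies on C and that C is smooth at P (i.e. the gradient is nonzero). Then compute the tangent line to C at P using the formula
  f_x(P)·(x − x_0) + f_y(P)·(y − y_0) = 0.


Tangent line at P: -7*x + 5*y + 17 = 0.

Step 1: f(1, -2) = 0, so P lies on C.
Step 2: partial derivatives
  f_x(x, y) = -3*x**2 + 2*x*y - 4*x + y**2 + y + 2, f_y(x, y) = x**2 + 2*x*y + x + 3*y**2 + 2*y - 1.
  f_x(P) = -7, f_y(P) = 5 (gradient nonzero, so P is smooth).
Step 3: tangent line at P: -7·(x − 1) + 5·(y − -2) = 0.
Expanding: -7*x + 5*y + 17 = 0.


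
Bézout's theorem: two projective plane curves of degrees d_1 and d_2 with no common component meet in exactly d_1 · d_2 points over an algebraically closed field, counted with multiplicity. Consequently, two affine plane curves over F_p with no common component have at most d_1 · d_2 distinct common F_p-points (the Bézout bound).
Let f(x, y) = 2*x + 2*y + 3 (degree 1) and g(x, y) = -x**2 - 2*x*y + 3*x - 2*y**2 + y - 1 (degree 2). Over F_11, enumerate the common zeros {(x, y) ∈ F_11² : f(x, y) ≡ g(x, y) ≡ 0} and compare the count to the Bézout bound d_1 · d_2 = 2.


Common zeros: ∅; count = 0; Bézout bound = 2.

deg(f) = 1, deg(g) = 2, so Bézout bound = 2.
Scan x ∈ F_11. For each x, list the y ∈ F_11 with f(x, y) ≡ 0 and those with g(x, y) ≡ 0 (mod 11); the common zeros in that column are the intersection.
  x = 0: f ≡ 0 at y ∈ {4}; g ≡ 0 at y ∈ {8, 9}; common: ∅.
  x = 1: f ≡ 0 at y ∈ {3}; g ≡ 0 at y ∈ {6, 10}; common: ∅.
  x = 2: f ≡ 0 at y ∈ {2}; g ≡ 0 at y ∈ ∅; common: ∅.
  x = 3: f ≡ 0 at y ∈ {1}; g ≡ 0 at y ∈ ∅; common: ∅.
  x = 4: f ≡ 0 at y ∈ {0}; g ≡ 0 at y ∈ {3, 10}; common: ∅.
  x = 5: f ≡ 0 at y ∈ {10}; g ≡ 0 at y ∈ {0, 1}; common: ∅.
  x = 6: f ≡ 0 at y ∈ {9}; g ≡ 0 at y ∈ ∅; common: ∅.
  x = 7: f ≡ 0 at y ∈ {8}; g ≡ 0 at y ∈ {1, 9}; common: ∅.
  x = 8: f ≡ 0 at y ∈ {7}; g ≡ 0 at y ∈ ∅; common: ∅.
  x = 9: f ≡ 0 at y ∈ {6}; g ≡ 0 at y ∈ {0, 8}; common: ∅.
  x = 10: f ≡ 0 at y ∈ {5}; g ≡ 0 at y ∈ ∅; common: ∅.
Collecting: common zeros = ∅, so the count is 0.
Comparison with the Bézout bound: 0 ≤ 2 = deg(f)·deg(g), as expected for curves with no common component (the affine F_11-count falls short of the bound because intersections may lie at infinity, over extension fields, or carry multiplicity).


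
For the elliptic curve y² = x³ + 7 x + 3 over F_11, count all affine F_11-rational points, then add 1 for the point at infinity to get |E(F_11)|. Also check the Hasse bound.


Affine points = {(0, 5), (0, 6), (1, 0), (2, 5), (2, 6), (5, 3), (5, 8), (9, 5), (9, 6)}; affine count = 9; |E(F_11)| = 10.

Discriminant check: Δ ∝ 4a³ + 27b² = 4·7³ + 27·3² = 4·343 + 27·9 ≡ 9 (mod 11). Nonzero ⇒ E is nonsingular.
For each x ∈ F_11, compute rhs = x³ + 7·x + 3 mod 11, then count y ∈ F_11 with y² ≡ rhs.
  x = 0: rhs = 3, matching y values: 5, 6 (2 points).
  x = 1: rhs = 0, matching y values: 0 (1 points).
  x = 2: rhs = 3, matching y values: 5, 6 (2 points).
  x = 3: rhs = 7, matching y values: none (0 points).
  x = 4: rhs = 7, matching y values: none (0 points).
  x = 5: rhs = 9, matching y values: 3, 8 (2 points).
  x = 6: rhs = 8, matching y values: none (0 points).
  x = 7: rhs = 10, matching y values: none (0 points).
  x = 8: rhs = 10, matching y values: none (0 points).
  x = 9: rhs = 3, matching y values: 5, 6 (2 points).
  x = 10: rhs = 6, matching y values: none (0 points).
Total affine count: 9.
Full point count |E(F_11)| = 9 + 1 = 10.
Hasse bound: |10 − (11+1)| = |-2| = 2 ≤ 2√11 ≈ 6.6332 ✓.


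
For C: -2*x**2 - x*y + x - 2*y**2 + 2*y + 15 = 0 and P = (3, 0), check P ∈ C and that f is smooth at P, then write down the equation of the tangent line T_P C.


Tangent line at P: -11*x - y + 33 = 0.

Step 1: f(3, 0) = 0, so P lies on C.
Step 2: partial derivatives
  f_x(x, y) = -4*x - y + 1, f_y(x, y) = -x - 4*y + 2.
  f_x(P) = -11, f_y(P) = -1 (gradient nonzero, so P is smooth).
Step 3: tangent line at P: -11·(x − 3) + -1·(y − 0) = 0.
Expanding: -11*x - y + 33 = 0.


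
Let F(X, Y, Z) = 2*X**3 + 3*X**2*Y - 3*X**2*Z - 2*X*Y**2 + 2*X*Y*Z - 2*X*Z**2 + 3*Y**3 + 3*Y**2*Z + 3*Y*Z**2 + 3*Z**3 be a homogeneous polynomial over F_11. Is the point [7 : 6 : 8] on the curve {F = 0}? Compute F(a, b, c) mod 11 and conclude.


F(7,6,8) ≡ 3 (mod 11); P is NOT on the curve.

Evaluate F(7, 6, 8) term-by-term (mod 11).
  2*X**3 ↦ 2·343·1·1 = 686
  3*X**2*Y ↦ 3·49·6·1 = 882
  -3*X**2*Z ↦ -3·49·1·8 = -1176
  -2*X*Y**2 ↦ -2·7·36·1 = -504
  2*X*Y*Z ↦ 2·7·6·8 = 672
  -2*X*Z**2 ↦ -2·7·1·64 = -896
  3*Y**3 ↦ 3·1·216·1 = 648
  3*Y**2*Z ↦ 3·1·36·8 = 864
  3*Y*Z**2 ↦ 3·1·6·64 = 1152
  3*Z**3 ↦ 3·1·1·512 = 1536
Sum: F(7, 6, 8) = (686) + (882) + (-1176) + (-504) + (672) + (-896) + (648) + (864) + (1152) + (1536) = 3864.
Reducing mod 11: 3864 ≡ 3 (mod 11).
Since F(a, b, c) ≡ 3 ≠ 0 (mod 11), P does NOT lie on the curve.


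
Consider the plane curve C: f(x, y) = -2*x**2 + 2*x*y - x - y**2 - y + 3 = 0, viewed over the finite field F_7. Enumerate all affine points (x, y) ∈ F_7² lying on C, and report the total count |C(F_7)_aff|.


Affine F_7-points: {(1, 0), (1, 1), (2, 0), (2, 3), (3, 1), (3, 4), (4, 3), (4, 4)}; count = 8.

For each of the 49 pairs (x, y) ∈ F_7², evaluate f(x, y) mod 7. Record the zeros.
  x = 0: [0↦3, 1↦1, 2↦4, 3↦5, 4↦4, 5↦1, 6↦3]  zeros at y ∈ ∅
  x = 1: [0↦0, 1↦0, 2↦5, 3↦1, 4↦2, 5↦1, 6↦5]  zeros at y ∈ {0, 1}
  x = 2: [0↦0, 1↦2, 2↦2, 3↦0, 4↦3, 5↦4, 6↦3]  zeros at y ∈ {0, 3}
  x = 3: [0↦3, 1↦0, 2↦2, 3↦2, 4↦0, 5↦3, 6↦4]  zeros at y ∈ {1, 4}
  x = 4: [0↦2, 1↦1, 2↦5, 3↦0, 4↦0, 5↦5, 6↦1]  zeros at y ∈ {3, 4}
  x = 5: [0↦4, 1↦5, 2↦4, 3↦1, 4↦3, 5↦3, 6↦1]  zeros at y ∈ ∅
  x = 6: [0↦2, 1↦5, 2↦6, 3↦5, 4↦2, 5↦4, 6↦4]  zeros at y ∈ ∅
Collecting zeros: affine points = {(1, 0), (1, 1), (2, 0), (2, 3), (3, 1), (3, 4), (4, 3), (4, 4)}.
Total count |C(F_7)_aff| = 8.


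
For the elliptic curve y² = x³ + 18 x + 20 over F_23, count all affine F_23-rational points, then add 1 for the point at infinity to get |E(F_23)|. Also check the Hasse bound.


Affine points = {(1, 4), (1, 19), (2, 8), (2, 15), (3, 3), (3, 20), (4, 8), (4, 15), (7, 11), (7, 12), (8, 3), (8, 20), (10, 2), (10, 21), (11, 10), (11, 13), (12, 3), (12, 20), (13, 6), (13, 17), (14, 7), (14, 16), (15, 10), (15, 13), (17, 8), (17, 15), (18, 9), (18, 14), (20, 10), (20, 13), (22, 1), (22, 22)}; affine count = 32; |E(F_23)| = 33.

Discriminant check: Δ ∝ 4a³ + 27b² = 4·18³ + 27·20² = 4·5832 + 27·400 ≡ 19 (mod 23). Nonzero ⇒ E is nonsingular.
For each x ∈ F_23, compute rhs = x³ + 18·x + 20 mod 23, then count y ∈ F_23 with y² ≡ rhs.
  x = 0: rhs = 20, matching y values: none (0 points).
  x = 1: rhs = 16, matching y values: 4, 19 (2 points).
  x = 2: rhs = 18, matching y values: 8, 15 (2 points).
  x = 3: rhs = 9, matching y values: 3, 20 (2 points).
  x = 4: rhs = 18, matching y values: 8, 15 (2 points).
  x = 5: rhs = 5, matching y values: none (0 points).
  x = 6: rhs = 22, matching y values: none (0 points).
  x = 7: rhs = 6, matching y values: 11, 12 (2 points).
  x = 8: rhs = 9, matching y values: 3, 20 (2 points).
  x = 9: rhs = 14, matching y values: none (0 points).
  x = 10: rhs = 4, matching y values: 2, 21 (2 points).
  x = 11: rhs = 8, matching y values: 10, 13 (2 points).
  x = 12: rhs = 9, matching y values: 3, 20 (2 points).
  x = 13: rhs = 13, matching y values: 6, 17 (2 points).
  x = 14: rhs = 3, matching y values: 7, 16 (2 points).
  x = 15: rhs = 8, matching y values: 10, 13 (2 points).
  x = 16: rhs = 11, matching y values: none (0 points).
  x = 17: rhs = 18, matching y values: 8, 15 (2 points).
  x = 18: rhs = 12, matching y values: 9, 14 (2 points).
  x = 19: rhs = 22, matching y values: none (0 points).
  x = 20: rhs = 8, matching y values: 10, 13 (2 points).
  x = 21: rhs = 22, matching y values: none (0 points).
  x = 22: rhs = 1, matching y values: 1, 22 (2 points).
Total affine count: 32.
Full point count |E(F_23)| = 32 + 1 = 33.
Hasse bound: |33 − (23+1)| = |9| = 9 ≤ 2√23 ≈ 9.5917 ✓.


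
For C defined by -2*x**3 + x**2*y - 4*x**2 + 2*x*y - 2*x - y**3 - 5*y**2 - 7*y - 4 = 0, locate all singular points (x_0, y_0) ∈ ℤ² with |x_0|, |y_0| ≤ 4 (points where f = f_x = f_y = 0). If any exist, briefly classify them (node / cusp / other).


Singular points: {(-1, -2)}; classification: cusp.

Compute partial derivatives:
  f_x = -6*x**2 + 2*x*y - 8*x + 2*y - 2.
  f_y = x**2 + 2*x - 3*y**2 - 10*y - 7.
Scan x_0 ∈ {−4, ..., 4}. For each x_0, f_y(x_0, y) is a polynomial in y; find its integer roots y ∈ {−4, ..., 4}, then test f_x and f at those candidates.
  x = -4: f_y(-4, y) = -3*y**2 - 10*y + 1; no integer root y with |y| ≤ 4.
  x = -3: f_y(-3, y) = -3*y**2 - 10*y - 4; no integer root y with |y| ≤ 4.
  x = -2: f_y(-2, y) = -3*y**2 - 10*y - 7; vanishes at y ∈ {-1}. (-2, -1): f_x = -8 ≠ 0.
  x = -1: f_y(-1, y) = -3*y**2 - 10*y - 8; vanishes at y ∈ {-2}. (-1, -2): f_x = 0, f = 0 — SINGULAR.
  x = 0: f_y(0, y) = -3*y**2 - 10*y - 7; vanishes at y ∈ {-1}. (0, -1): f_x = -4 ≠ 0.
  x = 1: f_y(1, y) = -3*y**2 - 10*y - 4; no integer root y with |y| ≤ 4.
  x = 2: f_y(2, y) = -3*y**2 - 10*y + 1; no integer root y with |y| ≤ 4.
  x = 3: f_y(3, y) = -3*y**2 - 10*y + 8; vanishes at y ∈ {-4}. (3, -4): f_x = -112 ≠ 0.
  x = 4: f_y(4, y) = -3*y**2 - 10*y + 17; no integer root y with |y| ≤ 4.
Only singular point on the grid: (-1, -2).
Classify: substitute x = -1 + u, y = -2 + v and expand: f = -2*u**3 + u**2*v - v**3 + v**2.
No constant or linear terms (consistent with a singular point). Quadratic part: v**2. Cubic part: -2*u**3 + u**2*v - v**3.
The quadratic part v**2 is a perfect square, so there is a single (double) tangent line v = 0, i.e. y = -2. Restricting the cubic part to that line (v = 0) leaves -2*u**3 ≠ 0, so f is not divisible by v and the branch is v² ≈ 2*u**3 to lowest order — this is a cusp.
Classification: cusp.


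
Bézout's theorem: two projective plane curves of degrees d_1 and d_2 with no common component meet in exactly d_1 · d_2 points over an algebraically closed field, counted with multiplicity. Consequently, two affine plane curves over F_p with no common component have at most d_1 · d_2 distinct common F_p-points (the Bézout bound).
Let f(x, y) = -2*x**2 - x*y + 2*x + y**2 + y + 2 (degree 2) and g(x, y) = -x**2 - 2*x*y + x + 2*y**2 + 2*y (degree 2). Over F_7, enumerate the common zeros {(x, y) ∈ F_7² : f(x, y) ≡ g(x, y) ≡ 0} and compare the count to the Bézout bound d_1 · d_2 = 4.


Common zeros: {(3, 3), (3, 6), (5, 2)}; count = 3; Bézout bound = 4.

deg(f) = 2, deg(g) = 2, so Bézout bound = 4.
Scan x ∈ F_7. For each x, list the y ∈ F_7 with f(x, y) ≡ 0 and those with g(x, y) ≡ 0 (mod 7); the common zeros in that column are the intersection.
  x = 0: f ≡ 0 at y ∈ {3}; g ≡ 0 at y ∈ {0, 6}; common: ∅.
  x = 1: f ≡ 0 at y ∈ ∅; g ≡ 0 at y ∈ {0}; common: ∅.
  x = 2: f ≡ 0 at y ∈ {2, 6}; g ≡ 0 at y ∈ ∅; common: ∅.
  x = 3: f ≡ 0 at y ∈ {3, 6}; g ≡ 0 at y ∈ {3, 6}; common: {3, 6}.
  x = 4: f ≡ 0 at y ∈ ∅; g ≡ 0 at y ∈ ∅; common: ∅.
  x = 5: f ≡ 0 at y ∈ {2}; g ≡ 0 at y ∈ {2}; common: {2}.
  x = 6: f ≡ 0 at y ∈ ∅; g ≡ 0 at y ∈ {2, 3}; common: ∅.
Collecting: common zeros = {(3, 3), (3, 6), (5, 2)}, so the count is 3.
Comparison with the Bézout bound: 3 ≤ 4 = deg(f)·deg(g), as expected for curves with no common component (the affine F_7-count falls short of the bound because intersections may lie at infinity, over extension fields, or carry multiplicity).


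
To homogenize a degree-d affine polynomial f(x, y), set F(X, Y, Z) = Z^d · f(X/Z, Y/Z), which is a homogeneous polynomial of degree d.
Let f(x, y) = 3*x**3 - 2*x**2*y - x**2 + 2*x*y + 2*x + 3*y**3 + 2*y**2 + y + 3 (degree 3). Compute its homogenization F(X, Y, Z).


F(X, Y, Z) = 3*X**3 - 2*X**2*Y - X**2*Z + 2*X*Y*Z + 2*X*Z**2 + 3*Y**3 + 2*Y**2*Z + Y*Z**2 + 3*Z**3

deg(f) = 3.
Substitute x = X/Z, y = Y/Z into f, then multiply by Z^3.
  monomial 3·x^3·y^0 ↦ 3·X^3·Y^0·Z^0.
  monomial -2·x^2·y^1 ↦ -2·X^2·Y^1·Z^0.
  monomial -1·x^2·y^0 ↦ -1·X^2·Y^0·Z^1.
  monomial 2·x^1·y^1 ↦ 2·X^1·Y^1·Z^1.
  monomial 2·x^1·y^0 ↦ 2·X^1·Y^0·Z^2.
  monomial 3·x^0·y^3 ↦ 3·X^0·Y^3·Z^0.
  monomial 2·x^0·y^2 ↦ 2·X^0·Y^2·Z^1.
  monomial 1·x^0·y^1 ↦ 1·X^0·Y^1·Z^2.
  monomial 3·x^0·y^0 ↦ 3·X^0·Y^0·Z^3.
Collecting: F(X, Y, Z) = 3*X**3 - 2*X**2*Y - X**2*Z + 2*X*Y*Z + 2*X*Z**2 + 3*Y**3 + 2*Y**2*Z + Y*Z**2 + 3*Z**3.


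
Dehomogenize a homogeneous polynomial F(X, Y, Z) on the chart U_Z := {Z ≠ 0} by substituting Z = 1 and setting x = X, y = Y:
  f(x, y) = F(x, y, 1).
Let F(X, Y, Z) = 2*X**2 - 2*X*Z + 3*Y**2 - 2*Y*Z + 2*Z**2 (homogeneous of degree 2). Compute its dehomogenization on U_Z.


f(x, y) = 2*x**2 - 2*x + 3*y**2 - 2*y + 2

On U_Z we set Z = 1. Each monomial c·X^i·Y^j·Z^k in F becomes c·x^i·y^j·1^k = c·x^i·y^j.
Substituting Z = 1: F(X, Y, 1) = 2*x**2 - 2*x + 3*y**2 - 2*y + 2.
Note: deg(f) ≤ deg(F) = 2; strict inequality happens when F is divisible by Z (lost terms).


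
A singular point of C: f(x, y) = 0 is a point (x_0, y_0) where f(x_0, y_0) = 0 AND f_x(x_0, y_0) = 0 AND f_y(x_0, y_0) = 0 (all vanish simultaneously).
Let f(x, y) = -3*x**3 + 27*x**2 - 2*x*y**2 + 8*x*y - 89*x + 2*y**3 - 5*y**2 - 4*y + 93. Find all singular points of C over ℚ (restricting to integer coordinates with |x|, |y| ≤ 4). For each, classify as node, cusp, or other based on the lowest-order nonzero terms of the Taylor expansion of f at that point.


Singular points: {(3, 2)}; classification: cusp.

Compute partial derivatives:
  f_x = -9*x**2 + 54*x - 2*y**2 + 8*y - 89.
  f_y = -4*x*y + 8*x + 6*y**2 - 10*y - 4.
Scan x_0 ∈ {−4, ..., 4}. For each x_0, f_y(x_0, y) is a polynomial in y; find its integer roots y ∈ {−4, ..., 4}, then test f_x and f at those candidates.
  x = -4: f_y(-4, y) = 6*y**2 + 6*y - 36; vanishes at y ∈ {-3, 2}. (-4, -3): f_x = -491 ≠ 0; (-4, 2): f_x = -441 ≠ 0.
  x = -3: f_y(-3, y) = 6*y**2 + 2*y - 28; vanishes at y ∈ {2}. (-3, 2): f_x = -324 ≠ 0.
  x = -2: f_y(-2, y) = 6*y**2 - 2*y - 20; vanishes at y ∈ {2}. (-2, 2): f_x = -225 ≠ 0.
  x = -1: f_y(-1, y) = 6*y**2 - 6*y - 12; vanishes at y ∈ {-1, 2}. (-1, -1): f_x = -162 ≠ 0; (-1, 2): f_x = -144 ≠ 0.
  x = 0: f_y(0, y) = 6*y**2 - 10*y - 4; vanishes at y ∈ {2}. (0, 2): f_x = -81 ≠ 0.
  x = 1: f_y(1, y) = 6*y**2 - 14*y + 4; vanishes at y ∈ {2}. (1, 2): f_x = -36 ≠ 0.
  x = 2: f_y(2, y) = 6*y**2 - 18*y + 12; vanishes at y ∈ {1, 2}. (2, 1): f_x = -11 ≠ 0; (2, 2): f_x = -9 ≠ 0.
  x = 3: f_y(3, y) = 6*y**2 - 22*y + 20; vanishes at y ∈ {2}. (3, 2): f_x = 0, f = 0 — SINGULAR.
  x = 4: f_y(4, y) = 6*y**2 - 26*y + 28; vanishes at y ∈ {2}. (4, 2): f_x = -9 ≠ 0.
Only singular point on the grid: (3, 2).
Classify: substitute x = 3 + u, y = 2 + v and expand: f = -3*u**3 - 2*u*v**2 + 2*v**3 + v**2.
No constant or linear terms (consistent with a singular point). Quadratic part: v**2. Cubic part: -3*u**3 - 2*u*v**2 + 2*v**3.
The quadratic part v**2 is a perfect square, so there is a single (double) tangent line v = 0, i.e. y = 2. Restricting the cubic part to that line (v = 0) leaves -3*u**3 ≠ 0, so f is not divisible by v and the branch is v² ≈ 3*u**3 to lowest order — this is a cusp.
Classification: cusp.
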